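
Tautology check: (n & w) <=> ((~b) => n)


Build the truth table over {b, n, w}:
b | n | w | φ
-------------
False | False | False | True
True | False | False | False
False | True | False | False
True | True | False | False
False | False | True | True
True | False | True | False
False | True | True | True
True | True | True | True
Counterexample at row 2: with b=True, n=False, w=False, the formula is False.

No, it is not a tautology.


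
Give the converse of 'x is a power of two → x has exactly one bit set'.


The converse of (P → Q) is (Q → P). It is not in general equivalent to the original.
Here P = 'x is a power of two' and Q = 'x has exactly one bit set'.

If x has exactly one bit set, then x is a power of two.


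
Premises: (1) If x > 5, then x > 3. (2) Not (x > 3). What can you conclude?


Modus tollens: from (P → Q) and ¬Q, infer ¬P.
Q = 'x > 3' is denied; since P → Q, P must also fail.

Not (x > 5).


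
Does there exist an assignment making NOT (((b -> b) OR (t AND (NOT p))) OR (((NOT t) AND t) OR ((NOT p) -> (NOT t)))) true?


Check all 8 assignments over {b, p, t}:
b | p | t | φ
-------------
F | F | F | F
T | F | F | F
F | T | F | F
T | T | F | F
F | F | T | F
T | F | T | F
F | T | T | F
T | T | T | F
No assignment makes the formula true.

Unsatisfiable.


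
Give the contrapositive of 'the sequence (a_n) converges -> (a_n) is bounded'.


The contrapositive of (P → Q) is (¬Q → ¬P); it is logically equivalent to the original.
Here P = 'the sequence (a_n) converges' and Q = '(a_n) is bounded'.

If not ((a_n) is bounded), then not (the sequence (a_n) converges).


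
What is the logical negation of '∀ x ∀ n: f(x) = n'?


Negation flips each quantifier (∀↔∃) and negates the inner predicate.
¬(∀ x ∀ n: φ) = ∃ x ∃ n: ¬φ.

∃ x ∃ n: ¬(f(x) = n)


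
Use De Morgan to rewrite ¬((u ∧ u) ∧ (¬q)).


De Morgan: the negation of a conjunction is the disjunction of the negations.
Distribute ¬ across ∧, flipping it to ∨, and negate each literal.

((¬u) ∨ (¬u)) ∨ q


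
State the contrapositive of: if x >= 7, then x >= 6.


The contrapositive of (P → Q) is (¬Q → ¬P); it is logically equivalent to the original.
Here P = 'x >= 7' and Q = 'x >= 6'.

If not (x >= 6), then not (x >= 7).


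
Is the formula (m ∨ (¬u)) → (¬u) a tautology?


Build the truth table over {m, u}:
m | u | φ
---------
F | F | T
T | F | T
F | T | T
T | T | F
Counterexample at row 4: with m=T, u=T, the formula is F.

No, it is not a tautology.


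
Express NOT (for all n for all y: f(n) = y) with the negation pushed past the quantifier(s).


Negation flips each quantifier (∀↔∃) and negates the inner predicate.
¬(for all n for all y: φ) = there exists n there exists y: ¬φ.

there exists n there exists y: NOT(f(n) = y)


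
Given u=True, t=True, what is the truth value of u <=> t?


Biconditional is true when both operands have the same truth value.
Substitute: u=True, t=True.
True <=> True evaluates to True.

True


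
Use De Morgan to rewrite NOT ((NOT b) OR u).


De Morgan: the negation of a disjunction is the conjunction of the negations.
Distribute NOT across OR, flipping it to AND, and negate each literal.

b AND (NOT u)


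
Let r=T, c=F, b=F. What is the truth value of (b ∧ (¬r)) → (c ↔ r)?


Substitute r=T, c=F, b=F:
¬r = F
b ∧ (¬r) = F ∧ F = F
c ↔ r = F ↔ T = F
(b ∧ (¬r)) → (c ↔ r) = F → F = T

T


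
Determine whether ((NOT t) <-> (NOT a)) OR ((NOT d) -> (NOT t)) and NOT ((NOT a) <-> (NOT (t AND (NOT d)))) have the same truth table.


Compare truth tables:
a | d | t | φ | ψ
-----------------
F | F | F | T | F
T | F | F | T | T
F | T | F | T | F
T | T | F | T | T
F | F | T | F | T
T | F | T | T | F
F | T | T | T | F
T | T | T | T | T
They differ at row 1 (a=F, d=F, t=F): φ=T but ψ=F.

No, they are not logically equivalent.


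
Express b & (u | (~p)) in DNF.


Step 1: Distribute ∧ over ∨: b ∧ (u ∨ (¬p)) = (b ∧ u) ∨ (b ∧ (¬p)).

(b & u) | (b & (~p))


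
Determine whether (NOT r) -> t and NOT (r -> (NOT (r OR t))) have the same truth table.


Compare truth tables:
r | t | φ | ψ
-------------
F | F | F | F
T | F | T | T
F | T | T | F
T | T | T | T
They differ at row 3 (r=F, t=T): φ=T but ψ=F.

No, they are not logically equivalent.


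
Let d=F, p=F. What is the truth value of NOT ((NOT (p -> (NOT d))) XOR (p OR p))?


Substitute d=F, p=F:
NOT d = T
p -> (NOT d) = F -> T = T
NOT (p -> (NOT d)) = F
p OR p = F OR F = F
(NOT (p -> (NOT d))) XOR (p OR p) = F XOR F = F
NOT ((NOT (p -> (NOT d))) XOR (p OR p)) = T

T


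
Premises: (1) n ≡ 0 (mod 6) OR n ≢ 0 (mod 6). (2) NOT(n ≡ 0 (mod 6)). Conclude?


Disjunctive syllogism: from (P ∨ Q) and ¬P, infer Q.
One disjunct, 'n ≡ 0 (mod 6)', is ruled out; the other must hold.

n ≢ 0 (mod 6)


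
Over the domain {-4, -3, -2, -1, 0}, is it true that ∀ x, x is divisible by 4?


Evaluate the predicate on each element: -4:T, -3:F, -2:F, -1:F, 0:T.
Counterexample x = -3 fails the predicate.

F


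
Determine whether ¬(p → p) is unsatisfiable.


Truth table over {p}:
p | φ
-----
F | F
T | F
Every row is false.

Yes, it is a contradiction.


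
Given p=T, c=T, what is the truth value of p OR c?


Disjunction is false only when both operands are false.
Substitute: p=T, c=T.
T OR T evaluates to T.

T


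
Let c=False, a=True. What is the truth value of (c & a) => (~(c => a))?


Substitute c=False, a=True:
c & a = False & True = False
c => a = False => True = True
~(c => a) = False
(c & a) => (~(c => a)) = False => False = True

True


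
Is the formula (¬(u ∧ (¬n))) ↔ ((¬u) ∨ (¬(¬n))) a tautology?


Build the truth table over {n, u}:
n | u | φ
---------
F | F | T
T | F | T
F | T | T
T | T | T
Every row evaluates to true.

Yes, it is a tautology.


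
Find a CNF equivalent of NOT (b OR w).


Step 1: Apply De Morgan: ¬(b ∨ w) = ¬b ∧ ¬w.

(NOT b) AND (NOT w)


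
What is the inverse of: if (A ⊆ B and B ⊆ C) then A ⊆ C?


The inverse of (P → Q) is (¬P → ¬Q). It is equivalent to the converse, not to the original.
Here P = '(A ⊆ B and B ⊆ C)' and Q = 'A ⊆ C'.

If not ((A ⊆ B and B ⊆ C)), then not (A ⊆ C).


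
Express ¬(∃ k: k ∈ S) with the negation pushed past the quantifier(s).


¬(∀ x: φ) = ∃ x: ¬φ, and ¬(∃ x: φ) = ∀ x: ¬φ.
Apply to the existential statement.

∀ k: ¬(k ∈ S)


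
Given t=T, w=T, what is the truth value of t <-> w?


Biconditional is true when both operands have the same truth value.
Substitute: t=T, w=T.
T <-> T evaluates to T.

T


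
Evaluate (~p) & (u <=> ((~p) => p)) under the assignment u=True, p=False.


Substitute u=True, p=False:
~p = True
~p = True
(~p) => p = True => False = False
u <=> ((~p) => p) = True <=> False = False
(~p) & (u <=> ((~p) => p)) = True & False = False

False


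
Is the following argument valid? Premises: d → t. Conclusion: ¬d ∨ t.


This matches the form of material implication: the conclusion follows in every model of the premises.

Valid.


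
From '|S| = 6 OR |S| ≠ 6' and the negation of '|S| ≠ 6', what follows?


Disjunctive syllogism: from (P ∨ Q) and ¬P, infer Q.
One disjunct, '|S| ≠ 6', is ruled out; the other must hold.

|S| = 6


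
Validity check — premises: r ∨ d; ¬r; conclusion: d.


This matches the form of disjunctive syllogism: the conclusion follows in every model of the premises.

Valid.


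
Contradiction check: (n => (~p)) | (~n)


Truth table over {n, p}:
n | p | φ
---------
False | False | True
True | False | True
False | True | True
True | True | False
Satisfying assignment at row 1: n=False, p=False gives True.

No, it is not a contradiction.


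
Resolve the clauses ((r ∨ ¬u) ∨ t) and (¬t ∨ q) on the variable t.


The clauses contain complementary literals t and ¬t.
Resolution eliminates this pair and disjoins the remaining literals (merging duplicates).

((¬u ∨ r) ∨ q)


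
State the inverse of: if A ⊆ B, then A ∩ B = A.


The inverse of (P → Q) is (¬P → ¬Q). It is equivalent to the converse, not to the original.
Here P = 'A ⊆ B' and Q = 'A ∩ B = A'.

If not (A ⊆ B), then not (A ∩ B = A).


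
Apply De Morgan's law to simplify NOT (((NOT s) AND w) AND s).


De Morgan: the negation of a conjunction is the disjunction of the negations.
Distribute NOT across AND, flipping it to OR, and negate each literal.

(s OR (NOT w)) OR (NOT s)


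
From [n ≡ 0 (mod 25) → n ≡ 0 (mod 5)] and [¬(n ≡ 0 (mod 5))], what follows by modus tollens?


Modus tollens: from (P → Q) and ¬Q, infer ¬P.
Q = 'n ≡ 0 (mod 5)' is denied; since P → Q, P must also fail.

Not (n ≡ 0 (mod 25)).


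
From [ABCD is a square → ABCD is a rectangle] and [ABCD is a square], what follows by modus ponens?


Modus ponens: from (P → Q) and P, infer Q.
P = 'ABCD is a square' is asserted, and P → Q holds, so Q follows.

ABCD is a rectangle.


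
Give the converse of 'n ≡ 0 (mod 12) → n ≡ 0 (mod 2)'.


The converse of (P → Q) is (Q → P). It is not in general equivalent to the original.
Here P = 'n ≡ 0 (mod 12)' and Q = 'n ≡ 0 (mod 2)'.

If n ≡ 0 (mod 2), then n ≡ 0 (mod 12).


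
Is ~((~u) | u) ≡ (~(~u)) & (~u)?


Compare truth tables:
u | φ | ψ
---------
False | False | False
True | False | False
The columns φ and ψ agree on every row.

Yes, they are logically equivalent.


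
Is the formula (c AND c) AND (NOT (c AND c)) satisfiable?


Check all 2 assignments over {c}:
c | φ
-----
F | F
T | F
No assignment makes the formula true.

Unsatisfiable.


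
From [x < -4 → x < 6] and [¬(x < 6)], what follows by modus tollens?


Modus tollens: from (P → Q) and ¬Q, infer ¬P.
Q = 'x < 6' is denied; since P → Q, P must also fail.

Not (x < -4).


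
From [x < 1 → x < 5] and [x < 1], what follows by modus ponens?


Modus ponens: from (P → Q) and P, infer Q.
P = 'x < 1' is asserted, and P → Q holds, so Q follows.

x < 5.


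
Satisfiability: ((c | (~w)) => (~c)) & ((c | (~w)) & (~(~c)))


Check all 4 assignments over {c, w}:
c | w | φ
---------
False | False | False
True | False | False
False | True | False
True | True | False
No assignment makes the formula true.

Unsatisfiable.


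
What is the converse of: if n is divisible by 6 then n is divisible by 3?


The converse of (P → Q) is (Q → P). It is not in general equivalent to the original.
Here P = 'n is divisible by 6' and Q = 'n is divisible by 3'.

If n is divisible by 3, then n is divisible by 6.


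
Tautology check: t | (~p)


Build the truth table over {p, t}:
p | t | φ
---------
False | False | True
True | False | False
False | True | True
True | True | True
Counterexample at row 2: with p=True, t=False, the formula is False.

No, it is not a tautology.


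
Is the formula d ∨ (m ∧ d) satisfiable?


Search for a satisfying assignment over {d, m}.
Try d=T, m=F: the formula evaluates to T.
A satisfying assignment exists.

Satisfiable.


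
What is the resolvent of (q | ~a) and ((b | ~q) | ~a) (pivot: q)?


The clauses contain complementary literals q and ~q.
Resolution eliminates this pair and disjoins the remaining literals (merging duplicates).

(~a | b)


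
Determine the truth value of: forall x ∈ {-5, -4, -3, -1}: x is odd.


Evaluate the predicate on each element: -5:True, -4:False, -3:True, -1:True.
Counterexample x = -4 fails the predicate.

False


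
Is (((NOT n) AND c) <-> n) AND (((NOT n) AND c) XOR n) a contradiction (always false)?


Truth table over {c, n}:
c | n | φ
---------
F | F | F
T | F | F
F | T | F
T | T | F
Every row is false.

Yes, it is a contradiction.


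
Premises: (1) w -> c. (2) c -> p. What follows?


Hypothetical syllogism: from (P → Q) and (Q → R), infer (P → R).
Chain the two implications through the shared middle term 'c'.

w -> p


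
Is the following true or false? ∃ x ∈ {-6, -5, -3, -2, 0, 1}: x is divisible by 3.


Evaluate the predicate on each element: -6:T, -5:F, -3:T, -2:F, 0:T, 1:F.
Witness x = -6 satisfies the predicate.

T


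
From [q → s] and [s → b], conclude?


Hypothetical syllogism: from (P → Q) and (Q → R), infer (P → R).
Chain the two implications through the shared middle term 's'.

q → b


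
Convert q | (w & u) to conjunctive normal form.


Step 1: Distribute ∨ over ∧: q ∨ (w ∧ u) = (q ∨ w) ∧ (q ∨ u).

(q | w) & (q | u)


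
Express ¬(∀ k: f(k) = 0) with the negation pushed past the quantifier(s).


¬(∀ x: φ) = ∃ x: ¬φ, and ¬(∃ x: φ) = ∀ x: ¬φ.
Apply to the universal statement.

∃ k: ¬(f(k) = 0)


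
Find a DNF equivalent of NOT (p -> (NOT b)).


Step 1: Rewrite implication then negate: ¬(¬p ∨ (¬b)) = p ∧ ¬(¬b).
Step 2: Eliminate any double negations (¬¬X = X).

p AND b


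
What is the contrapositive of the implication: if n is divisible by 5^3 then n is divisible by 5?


The contrapositive of (P → Q) is (¬Q → ¬P); it is logically equivalent to the original.
Here P = 'n is divisible by 5^3' and Q = 'n is divisible by 5'.

If not (n is divisible by 5), then not (n is divisible by 5^3).


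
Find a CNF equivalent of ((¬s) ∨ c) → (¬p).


Step 1: Rewrite as ¬((¬s) ∨ c) ∨ (¬p) = (¬(¬s) ∧ ¬c) ∨ (¬p).
Step 2: Distribute ∨ over ∧.
Step 3: Eliminate any double negations (¬¬X = X).

(s ∨ (¬p)) ∧ ((¬c) ∨ (¬p))


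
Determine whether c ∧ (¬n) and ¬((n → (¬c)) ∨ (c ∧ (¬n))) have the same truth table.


Compare truth tables:
c | n | φ | ψ
-------------
F | F | F | F
T | F | T | F
F | T | F | F
T | T | F | T
They differ at row 2 (c=T, n=F): φ=T but ψ=F.

No, they are not logically equivalent.


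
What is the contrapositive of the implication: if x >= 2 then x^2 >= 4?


The contrapositive of (P → Q) is (¬Q → ¬P); it is logically equivalent to the original.
Here P = 'x >= 2' and Q = 'x^2 >= 4'.

If not (x^2 >= 4), then not (x >= 2).


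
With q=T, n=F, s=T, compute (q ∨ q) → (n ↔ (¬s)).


Substitute q=T, n=F, s=T:
q ∨ q = T ∨ T = T
¬s = F
n ↔ (¬s) = F ↔ F = T
(q ∨ q) → (n ↔ (¬s)) = T → T = T

T


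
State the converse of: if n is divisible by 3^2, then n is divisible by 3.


The converse of (P → Q) is (Q → P). It is not in general equivalent to the original.
Here P = 'n is divisible by 3^2' and Q = 'n is divisible by 3'.

If n is divisible by 3, then n is divisible by 3^2.


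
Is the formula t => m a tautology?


Build the truth table over {m, t}:
m | t | φ
---------
False | False | True
True | False | True
False | True | False
True | True | True
Counterexample at row 3: with m=False, t=True, the formula is False.

No, it is not a tautology.


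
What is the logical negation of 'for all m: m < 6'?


¬(for all x: φ) = there exists x: ¬φ, and ¬(there exists x: φ) = for all x: ¬φ.
Apply to the universal statement.

there exists m: NOT(m < 6)


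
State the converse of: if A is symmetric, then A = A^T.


The converse of (P → Q) is (Q → P). It is not in general equivalent to the original.
Here P = 'A is symmetric' and Q = 'A = A^T'.

If A = A^T, then A is symmetric.


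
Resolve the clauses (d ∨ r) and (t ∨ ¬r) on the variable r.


The clauses contain complementary literals r and ¬r.
Resolution eliminates this pair and disjoins the remaining literals (merging duplicates).

(d ∨ t)


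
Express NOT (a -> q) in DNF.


Step 1: Rewrite implication then negate: ¬(¬a ∨ q) = a ∧ ¬q.

a AND (NOT q)


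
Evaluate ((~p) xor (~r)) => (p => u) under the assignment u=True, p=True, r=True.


Substitute u=True, p=True, r=True:
~p = False
~r = False
(~p) xor (~r) = False xor False = False
p => u = True => True = True
((~p) xor (~r)) => (p => u) = False => True = True

True


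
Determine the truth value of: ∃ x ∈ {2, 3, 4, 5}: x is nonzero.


Evaluate the predicate on each element: 2:T, 3:T, 4:T, 5:T.
Witness x = 2 satisfies the predicate.

T


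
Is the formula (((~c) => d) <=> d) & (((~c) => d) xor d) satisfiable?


Check all 4 assignments over {c, d}:
c | d | φ
---------
False | False | False
True | False | False
False | True | False
True | True | False
No assignment makes the formula true.

Unsatisfiable.


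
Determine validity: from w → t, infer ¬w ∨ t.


This matches the form of material implication: the conclusion follows in every model of the premises.

Valid.


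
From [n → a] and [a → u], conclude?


Hypothetical syllogism: from (P → Q) and (Q → R), infer (P → R).
Chain the two implications through the shared middle term 'a'.

n → u


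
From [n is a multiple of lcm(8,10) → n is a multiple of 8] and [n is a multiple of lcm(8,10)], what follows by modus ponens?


Modus ponens: from (P → Q) and P, infer Q.
P = 'n is a multiple of lcm(8,10)' is asserted, and P → Q holds, so Q follows.

n is a multiple of 8.


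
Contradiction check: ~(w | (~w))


Truth table over {w}:
w | φ
-----
False | False
True | False
Every row is false.

Yes, it is a contradiction.


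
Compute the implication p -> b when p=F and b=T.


Implication is false only when antecedent is true and consequent is false.
Substitute: p=F, b=T.
F -> T evaluates to T.

T


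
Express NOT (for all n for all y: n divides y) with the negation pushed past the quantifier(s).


Negation flips each quantifier (∀↔∃) and negates the inner predicate.
¬(for all n for all y: φ) = there exists n there exists y: ¬φ.

there exists n there exists y: NOT(n divides y)


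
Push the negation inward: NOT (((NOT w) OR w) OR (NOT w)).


De Morgan: the negation of a disjunction is the conjunction of the negations.
Distribute NOT across OR, flipping it to AND, and negate each literal.

(w AND (NOT w)) AND w


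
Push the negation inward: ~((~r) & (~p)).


De Morgan: the negation of a conjunction is the disjunction of the negations.
Distribute ~ across &, flipping it to |, and negate each literal.

r | p


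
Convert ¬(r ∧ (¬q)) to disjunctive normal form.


Step 1: Apply De Morgan: ¬(r ∧ (¬q)) = ¬r ∨ ¬(¬q).
Step 2: Eliminate any double negations (¬¬X = X).

(¬r) ∨ q


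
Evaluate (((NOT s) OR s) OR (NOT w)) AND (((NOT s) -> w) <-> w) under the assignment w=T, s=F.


Substitute w=T, s=F:
NOT s = T
(NOT s) OR s = T OR F = T
NOT w = F
((NOT s) OR s) OR (NOT w) = T OR F = T
NOT s = T
(NOT s) -> w = T -> T = T
((NOT s) -> w) <-> w = T <-> T = T
(((NOT s) OR s) OR (NOT w)) AND (((NOT s) -> w) <-> w) = T AND T = T

T


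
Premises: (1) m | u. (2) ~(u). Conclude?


Disjunctive syllogism: from (P ∨ Q) and ¬P, infer Q.
One disjunct, 'u', is ruled out; the other must hold.

m


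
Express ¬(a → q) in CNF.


Step 1: Rewrite a → q as ¬a ∨ q.
Step 2: Negate: ¬(¬a ∨ q) = a ∧ ¬q (De Morgan + double negation).

a ∧ (¬q)


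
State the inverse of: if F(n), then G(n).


The inverse of (P → Q) is (¬P → ¬Q). It is equivalent to the converse, not to the original.
Here P = 'F(n)' and Q = 'G(n)'.

If not (F(n)), then not (G(n)).


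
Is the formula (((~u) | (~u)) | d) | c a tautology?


Build the truth table over {c, d, u}:
c | d | u | φ
-------------
False | False | False | True
True | False | False | True
False | True | False | True
True | True | False | True
False | False | True | False
True | False | True | True
False | True | True | True
True | True | True | True
Counterexample at row 5: with c=False, d=False, u=True, the formula is False.

No, it is not a tautology.


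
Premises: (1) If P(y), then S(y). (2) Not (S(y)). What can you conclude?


Modus tollens: from (P → Q) and ¬Q, infer ¬P.
Q = 'S(y)' is denied; since P → Q, P must also fail.

Not (P(y)).


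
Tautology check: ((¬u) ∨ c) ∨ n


Build the truth table over {c, n, u}:
c | n | u | φ
-------------
F | F | F | T
T | F | F | T
F | T | F | T
T | T | F | T
F | F | T | F
T | F | T | T
F | T | T | T
T | T | T | T
Counterexample at row 5: with c=F, n=F, u=T, the formula is F.

No, it is not a tautology.


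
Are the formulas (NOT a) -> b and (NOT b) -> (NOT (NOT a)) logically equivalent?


Compare truth tables:
a | b | φ | ψ
-------------
F | F | F | F
T | F | T | T
F | T | T | T
T | T | T | T
The columns φ and ψ agree on every row.

Yes, they are logically equivalent.


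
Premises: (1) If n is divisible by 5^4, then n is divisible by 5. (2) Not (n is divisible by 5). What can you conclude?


Modus tollens: from (P → Q) and ¬Q, infer ¬P.
Q = 'n is divisible by 5' is denied; since P → Q, P must also fail.

Not (n is divisible by 5^4).


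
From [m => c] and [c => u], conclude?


Hypothetical syllogism: from (P → Q) and (Q → R), infer (P → R).
Chain the two implications through the shared middle term 'c'.

m => u


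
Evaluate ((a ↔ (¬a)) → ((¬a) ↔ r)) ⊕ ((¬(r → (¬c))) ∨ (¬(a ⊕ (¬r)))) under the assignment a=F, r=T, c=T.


Substitute a=F, r=T, c=T:
… (earlier sub-steps elided)
(¬a) ↔ r = T ↔ T = T
(a ↔ (¬a)) → ((¬a) ↔ r) = F → T = T
¬c = F
r → (¬c) = T → F = F
¬(r → (¬c)) = T
¬r = F
a ⊕ (¬r) = F ⊕ F = F
¬(a ⊕ (¬r)) = T
(¬(r → (¬c))) ∨ (¬(a ⊕ (¬r))) = T ∨ T = T
((a ↔ (¬a)) → ((¬a) ↔ r)) ⊕ ((¬(r → (¬c))) ∨ (¬(a ⊕ (¬r)))) = T ⊕ T = F

F


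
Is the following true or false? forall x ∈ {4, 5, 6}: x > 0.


Evaluate the predicate on each element: 4:True, 5:True, 6:True.
Every element satisfies the predicate.

True


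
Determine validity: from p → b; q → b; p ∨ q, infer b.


This matches the form of proof by cases: the conclusion follows in every model of the premises.

Valid.


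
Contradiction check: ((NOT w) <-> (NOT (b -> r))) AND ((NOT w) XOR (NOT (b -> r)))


Truth table over {b, r, w}:
b | r | w | φ
-------------
F | F | F | F
T | F | F | F
F | T | F | F
T | T | F | F
F | F | T | F
T | F | T | F
F | T | T | F
T | T | T | F
Every row is false.

Yes, it is a contradiction.


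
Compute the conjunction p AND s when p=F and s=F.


Conjunction is true only when both operands are true.
Substitute: p=F, s=F.
F AND F evaluates to F.

F


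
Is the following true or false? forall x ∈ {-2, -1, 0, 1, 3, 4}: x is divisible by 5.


Evaluate the predicate on each element: -2:False, -1:False, 0:True, 1:False, 3:False, 4:False.
Counterexample x = -2 fails the predicate.

False


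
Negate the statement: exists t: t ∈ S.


¬(forall x: φ) = exists x: ¬φ, and ¬(exists x: φ) = forall x: ¬φ.
Apply to the existential statement.

forall t: ~(t ∈ S)


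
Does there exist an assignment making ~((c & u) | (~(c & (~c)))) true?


Check all 4 assignments over {c, u}:
c | u | φ
---------
False | False | False
True | False | False
False | True | False
True | True | False
No assignment makes the formula true.

Unsatisfiable.


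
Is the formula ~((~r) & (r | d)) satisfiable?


Search for a satisfying assignment over {d, r}.
Try d=False, r=False: the formula evaluates to True.
A satisfying assignment exists.

Satisfiable.


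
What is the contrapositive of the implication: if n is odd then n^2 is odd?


The contrapositive of (P → Q) is (¬Q → ¬P); it is logically equivalent to the original.
Here P = 'n is odd' and Q = 'n^2 is odd'.

If not (n^2 is odd), then not (n is odd).


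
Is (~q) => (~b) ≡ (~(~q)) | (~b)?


Compare truth tables:
b | q | φ | ψ
-------------
False | False | True | True
True | False | False | False
False | True | True | True
True | True | True | True
The columns φ and ψ agree on every row.

Yes, they are logically equivalent.


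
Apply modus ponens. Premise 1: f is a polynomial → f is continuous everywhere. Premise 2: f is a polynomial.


Modus ponens: from (P → Q) and P, infer Q.
P = 'f is a polynomial' is asserted, and P → Q holds, so Q follows.

f is continuous everywhere.


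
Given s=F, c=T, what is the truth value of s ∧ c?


Conjunction is true only when both operands are true.
Substitute: s=F, c=T.
F ∧ T evaluates to F.

F


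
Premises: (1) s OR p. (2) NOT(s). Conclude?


Disjunctive syllogism: from (P ∨ Q) and ¬P, infer Q.
One disjunct, 's', is ruled out; the other must hold.

p


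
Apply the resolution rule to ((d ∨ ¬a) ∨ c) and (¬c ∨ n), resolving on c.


The clauses contain complementary literals c and ¬c.
Resolution eliminates this pair and disjoins the remaining literals (merging duplicates).

((d ∨ ¬a) ∨ n)


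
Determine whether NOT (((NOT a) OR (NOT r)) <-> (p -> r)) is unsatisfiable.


Truth table over {a, p, r}:
a | p | r | φ
-------------
F | F | F | F
T | F | F | F
F | T | F | T
T | T | F | T
F | F | T | F
T | F | T | T
F | T | T | F
T | T | T | T
Satisfying assignment at row 3: a=F, p=T, r=F gives T.

No, it is not a contradiction.


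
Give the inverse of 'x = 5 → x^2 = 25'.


The inverse of (P → Q) is (¬P → ¬Q). It is equivalent to the converse, not to the original.
Here P = 'x = 5' and Q = 'x^2 = 25'.

If not (x = 5), then not (x^2 = 25).


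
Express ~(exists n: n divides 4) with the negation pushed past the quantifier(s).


¬(forall x: φ) = exists x: ¬φ, and ¬(exists x: φ) = forall x: ¬φ.
Apply to the existential statement.

forall n: ~(n divides 4)


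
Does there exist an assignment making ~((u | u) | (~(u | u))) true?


Check all 2 assignments over {u}:
u | φ
-----
False | False
True | False
No assignment makes the formula true.

Unsatisfiable.


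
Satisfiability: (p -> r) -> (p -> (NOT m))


Search for a satisfying assignment over {m, p, r}.
Try m=F, p=F, r=F: the formula evaluates to T.
A satisfying assignment exists.

Satisfiable.


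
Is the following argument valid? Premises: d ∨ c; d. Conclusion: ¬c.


This is affirming a disjunct (fallacy). There exist truth assignments where the premises are all true but the conclusion is false.

Invalid.


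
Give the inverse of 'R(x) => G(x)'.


The inverse of (P → Q) is (¬P → ¬Q). It is equivalent to the converse, not to the original.
Here P = 'R(x)' and Q = 'G(x)'.

If not (R(x)), then not (G(x)).


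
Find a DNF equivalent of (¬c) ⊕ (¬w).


Step 1: (¬c) ⊕ (¬w) is true exactly when they disagree: ((¬c) ∧ ¬(¬w)) ∨ (¬(¬c) ∧ (¬w)).
Step 2: Eliminate any double negations (¬¬X = X).

((¬c) ∧ w) ∨ (c ∧ (¬w))


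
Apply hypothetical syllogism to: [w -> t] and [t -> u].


Hypothetical syllogism: from (P → Q) and (Q → R), infer (P → R).
Chain the two implications through the shared middle term 't'.

w -> u


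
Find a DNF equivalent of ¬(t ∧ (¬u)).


Step 1: Apply De Morgan: ¬(t ∧ (¬u)) = ¬t ∨ ¬(¬u).
Step 2: Eliminate any double negations (¬¬X = X).

(¬t) ∨ u


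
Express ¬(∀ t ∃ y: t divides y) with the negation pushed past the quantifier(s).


Negation flips each quantifier (∀↔∃) and negates the inner predicate.
¬(∀ t ∃ y: φ) = ∃ t ∀ y: ¬φ.

∃ t ∀ y: ¬(t divides y)


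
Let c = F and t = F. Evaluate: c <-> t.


Biconditional is true when both operands have the same truth value.
Substitute: c=F, t=F.
F <-> F evaluates to T.

T


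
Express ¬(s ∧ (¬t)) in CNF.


Step 1: Apply De Morgan: ¬(s ∧ (¬t)) = ¬s ∨ ¬(¬t).
Step 2: Eliminate any double negations (¬¬X = X).

(¬s) ∨ t


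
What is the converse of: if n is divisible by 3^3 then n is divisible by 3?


The converse of (P → Q) is (Q → P). It is not in general equivalent to the original.
Here P = 'n is divisible by 3^3' and Q = 'n is divisible by 3'.

If n is divisible by 3, then n is divisible by 3^3.


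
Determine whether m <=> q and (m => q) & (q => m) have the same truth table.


Compare truth tables:
m | q | φ | ψ
-------------
False | False | True | True
True | False | False | False
False | True | False | False
True | True | True | True
The columns φ and ψ agree on every row.

Yes, they are logically equivalent.


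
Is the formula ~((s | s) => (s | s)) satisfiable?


Check all 2 assignments over {s}:
s | φ
-----
False | False
True | False
No assignment makes the formula true.

Unsatisfiable.


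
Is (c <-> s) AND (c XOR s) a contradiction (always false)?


Truth table over {c, s}:
c | s | φ
---------
F | F | F
T | F | F
F | T | F
T | T | F
Every row is false.

Yes, it is a contradiction.


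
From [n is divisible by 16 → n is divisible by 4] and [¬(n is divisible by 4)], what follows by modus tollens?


Modus tollens: from (P → Q) and ¬Q, infer ¬P.
Q = 'n is divisible by 4' is denied; since P → Q, P must also fail.

Not (n is divisible by 16).


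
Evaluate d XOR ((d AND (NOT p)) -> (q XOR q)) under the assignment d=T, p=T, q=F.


Substitute d=T, p=T, q=F:
NOT p = F
d AND (NOT p) = T AND F = F
q XOR q = F XOR F = F
(d AND (NOT p)) -> (q XOR q) = F -> F = T
d XOR ((d AND (NOT p)) -> (q XOR q)) = T XOR T = F

F


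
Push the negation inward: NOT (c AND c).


De Morgan: the negation of a conjunction is the disjunction of the negations.
Distribute NOT across AND, flipping it to OR, and negate each literal.

(NOT c) OR (NOT c)


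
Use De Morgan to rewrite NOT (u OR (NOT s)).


De Morgan: the negation of a disjunction is the conjunction of the negations.
Distribute NOT across OR, flipping it to AND, and negate each literal.

(NOT u) AND s


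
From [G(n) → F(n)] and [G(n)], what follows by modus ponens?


Modus ponens: from (P → Q) and P, infer Q.
P = 'G(n)' is asserted, and P → Q holds, so Q follows.

F(n).


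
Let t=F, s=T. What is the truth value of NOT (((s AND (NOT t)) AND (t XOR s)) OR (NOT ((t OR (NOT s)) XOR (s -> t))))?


Substitute t=F, s=T:
… (earlier sub-steps elided)
s AND (NOT t) = T AND T = T
t XOR s = F XOR T = T
(s AND (NOT t)) AND (t XOR s) = T AND T = T
NOT s = F
t OR (NOT s) = F OR F = F
s -> t = T -> F = F
(t OR (NOT s)) XOR (s -> t) = F XOR F = F
NOT ((t OR (NOT s)) XOR (s -> t)) = T
((s AND (NOT t)) AND (t XOR s)) OR (NOT ((t OR (NOT s)) XOR (s -> t))) = T OR T = T
NOT (((s AND (NOT t)) AND (t XOR s)) OR (NOT ((t OR (NOT s)) XOR (s -> t)))) = F

F


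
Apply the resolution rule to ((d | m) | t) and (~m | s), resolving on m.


The clauses contain complementary literals m and ~m.
Resolution eliminates this pair and disjoins the remaining literals (merging duplicates).

((t | d) | s)


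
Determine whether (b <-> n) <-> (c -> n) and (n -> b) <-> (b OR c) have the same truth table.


Compare truth tables:
b | c | n | φ | ψ
-----------------
F | F | F | T | F
T | F | F | F | T
F | T | F | F | T
T | T | F | T | T
F | F | T | F | T
T | F | T | T | T
F | T | T | F | F
T | T | T | T | T
They differ at row 1 (b=F, c=F, n=F): φ=T but ψ=F.

No, they are not logically equivalent.


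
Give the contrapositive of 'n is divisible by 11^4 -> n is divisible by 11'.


The contrapositive of (P → Q) is (¬Q → ¬P); it is logically equivalent to the original.
Here P = 'n is divisible by 11^4' and Q = 'n is divisible by 11'.

If not (n is divisible by 11), then not (n is divisible by 11^4).


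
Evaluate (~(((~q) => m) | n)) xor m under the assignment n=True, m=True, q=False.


Substitute n=True, m=True, q=False:
~q = True
(~q) => m = True => True = True
((~q) => m) | n = True | True = True
~(((~q) => m) | n) = False
(~(((~q) => m) | n)) xor m = False xor True = True

True


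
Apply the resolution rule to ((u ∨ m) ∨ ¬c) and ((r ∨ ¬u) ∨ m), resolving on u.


The clauses contain complementary literals u and ¬u.
Resolution eliminates this pair and disjoins the remaining literals (merging duplicates).

((m ∨ ¬c) ∨ r)


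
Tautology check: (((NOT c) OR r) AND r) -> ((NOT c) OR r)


Build the truth table over {c, r}:
c | r | φ
---------
F | F | T
T | F | T
F | T | T
T | T | T
Every row evaluates to true.

Yes, it is a tautology.


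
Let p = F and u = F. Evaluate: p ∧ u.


Conjunction is true only when both operands are true.
Substitute: p=F, u=F.
F ∧ F evaluates to F.

F


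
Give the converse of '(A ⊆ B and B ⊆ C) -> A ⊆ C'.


The converse of (P → Q) is (Q → P). It is not in general equivalent to the original.
Here P = '(A ⊆ B and B ⊆ C)' and Q = 'A ⊆ C'.

If A ⊆ C, then (A ⊆ B and B ⊆ C).


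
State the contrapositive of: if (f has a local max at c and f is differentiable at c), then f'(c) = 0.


The contrapositive of (P → Q) is (¬Q → ¬P); it is logically equivalent to the original.
Here P = '(f has a local max at c and f is differentiable at c)' and Q = 'f'(c) = 0'.

If not (f'(c) = 0), then not ((f has a local max at c and f is differentiable at c)).


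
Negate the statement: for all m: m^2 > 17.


¬(for all x: φ) = there exists x: ¬φ, and ¬(there exists x: φ) = for all x: ¬φ.
Apply to the universal statement.

there exists m: NOT(m^2 > 17)


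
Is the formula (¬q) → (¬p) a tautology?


Build the truth table over {p, q}:
p | q | φ
---------
F | F | T
T | F | F
F | T | T
T | T | T
Counterexample at row 2: with p=T, q=F, the formula is F.

No, it is not a tautology.


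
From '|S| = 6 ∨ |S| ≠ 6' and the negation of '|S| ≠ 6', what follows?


Disjunctive syllogism: from (P ∨ Q) and ¬P, infer Q.
One disjunct, '|S| ≠ 6', is ruled out; the other must hold.

|S| = 6


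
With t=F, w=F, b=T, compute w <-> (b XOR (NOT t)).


Substitute t=F, w=F, b=T:
NOT t = T
b XOR (NOT t) = T XOR T = F
w <-> (b XOR (NOT t)) = F <-> F = T

T


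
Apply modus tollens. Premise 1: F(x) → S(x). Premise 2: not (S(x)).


Modus tollens: from (P → Q) and ¬Q, infer ¬P.
Q = 'S(x)' is denied; since P → Q, P must also fail.

Not (F(x)).


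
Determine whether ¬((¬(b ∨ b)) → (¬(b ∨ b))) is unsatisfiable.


Truth table over {b}:
b | φ
-----
F | F
T | F
Every row is false.

Yes, it is a contradiction.


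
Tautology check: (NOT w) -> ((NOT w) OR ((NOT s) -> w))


Build the truth table over {s, w}:
s | w | φ
---------
F | F | T
T | F | T
F | T | T
T | T | T
Every row evaluates to true.

Yes, it is a tautology.


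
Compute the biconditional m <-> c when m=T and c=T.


Biconditional is true when both operands have the same truth value.
Substitute: m=T, c=T.
T <-> T evaluates to T.

T


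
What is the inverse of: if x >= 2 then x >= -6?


The inverse of (P → Q) is (¬P → ¬Q). It is equivalent to the converse, not to the original.
Here P = 'x >= 2' and Q = 'x >= -6'.

If not (x >= 2), then not (x >= -6).


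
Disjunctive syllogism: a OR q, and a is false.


Disjunctive syllogism: from (P ∨ Q) and ¬P, infer Q.
One disjunct, 'a', is ruled out; the other must hold.

q


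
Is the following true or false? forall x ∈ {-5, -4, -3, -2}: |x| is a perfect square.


Evaluate the predicate on each element: -5:False, -4:True, -3:False, -2:False.
Counterexample x = -5 fails the predicate.

False


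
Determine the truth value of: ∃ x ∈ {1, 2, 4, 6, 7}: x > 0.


Evaluate the predicate on each element: 1:T, 2:T, 4:T, 6:T, 7:T.
Witness x = 1 satisfies the predicate.

T


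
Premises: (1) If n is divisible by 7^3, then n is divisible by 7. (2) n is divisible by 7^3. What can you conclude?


Modus ponens: from (P → Q) and P, infer Q.
P = 'n is divisible by 7^3' is asserted, and P → Q holds, so Q follows.

n is divisible by 7.


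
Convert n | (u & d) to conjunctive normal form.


Step 1: Distribute ∨ over ∧: n ∨ (u ∧ d) = (n ∨ u) ∧ (n ∨ d).

(n | u) & (n | d)


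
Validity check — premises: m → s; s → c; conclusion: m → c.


This matches the form of hypothetical syllogism: the conclusion follows in every model of the premises.

Valid.


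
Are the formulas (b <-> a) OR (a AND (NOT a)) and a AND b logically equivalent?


Compare truth tables:
a | b | φ | ψ
-------------
F | F | T | F
T | F | F | F
F | T | F | F
T | T | T | T
They differ at row 1 (a=F, b=F): φ=T but ψ=F.

No, they are not logically equivalent.


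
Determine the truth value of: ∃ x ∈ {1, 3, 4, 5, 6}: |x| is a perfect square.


Evaluate the predicate on each element: 1:T, 3:F, 4:T, 5:F, 6:F.
Witness x = 1 satisfies the predicate.

T


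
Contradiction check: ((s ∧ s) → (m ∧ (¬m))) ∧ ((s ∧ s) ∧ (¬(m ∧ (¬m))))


Truth table over {m, s}:
m | s | φ
---------
F | F | F
T | F | F
F | T | F
T | T | F
Every row is false.

Yes, it is a contradiction.


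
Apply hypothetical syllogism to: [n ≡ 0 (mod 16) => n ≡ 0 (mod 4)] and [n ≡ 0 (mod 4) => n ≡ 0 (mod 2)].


Hypothetical syllogism: from (P → Q) and (Q → R), infer (P → R).
Chain the two implications through the shared middle term 'n ≡ 0 (mod 4)'.

n ≡ 0 (mod 16) => n ≡ 0 (mod 2)


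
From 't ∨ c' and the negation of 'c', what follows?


Disjunctive syllogism: from (P ∨ Q) and ¬P, infer Q.
One disjunct, 'c', is ruled out; the other must hold.

t


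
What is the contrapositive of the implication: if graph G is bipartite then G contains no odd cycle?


The contrapositive of (P → Q) is (¬Q → ¬P); it is logically equivalent to the original.
Here P = 'graph G is bipartite' and Q = 'G contains no odd cycle'.

If not (G contains no odd cycle), then not (graph G is bipartite).


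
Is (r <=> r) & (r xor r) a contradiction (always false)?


Truth table over {r}:
r | φ
-----
False | False
True | False
Every row is false.

Yes, it is a contradiction.


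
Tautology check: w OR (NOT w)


Build the truth table over {w}:
w | φ
-----
F | T
T | T
Every row evaluates to true.

Yes, it is a tautology.


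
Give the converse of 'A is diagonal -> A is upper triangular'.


The converse of (P → Q) is (Q → P). It is not in general equivalent to the original.
Here P = 'A is diagonal' and Q = 'A is upper triangular'.

If A is upper triangular, then A is diagonal.


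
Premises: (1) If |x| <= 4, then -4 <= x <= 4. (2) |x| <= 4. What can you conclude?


Modus ponens: from (P → Q) and P, infer Q.
P = '|x| <= 4' is asserted, and P → Q holds, so Q follows.

-4 <= x <= 4.


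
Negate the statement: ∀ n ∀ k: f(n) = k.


Negation flips each quantifier (∀↔∃) and negates the inner predicate.
¬(∀ n ∀ k: φ) = ∃ n ∃ k: ¬φ.

∃ n ∃ k: ¬(f(n) = k)


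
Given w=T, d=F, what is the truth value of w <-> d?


Biconditional is true when both operands have the same truth value.
Substitute: w=T, d=F.
T <-> F evaluates to F.

F


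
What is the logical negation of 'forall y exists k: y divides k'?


Negation flips each quantifier (∀↔∃) and negates the inner predicate.
¬(forall y exists k: φ) = exists y forall k: ¬φ.

exists y forall k: ~(y divides k)


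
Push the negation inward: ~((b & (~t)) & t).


De Morgan: the negation of a conjunction is the disjunction of the negations.
Distribute ~ across &, flipping it to |, and negate each literal.

((~b) | t) | (~t)


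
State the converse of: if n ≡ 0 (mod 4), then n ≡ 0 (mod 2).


The converse of (P → Q) is (Q → P). It is not in general equivalent to the original.
Here P = 'n ≡ 0 (mod 4)' and Q = 'n ≡ 0 (mod 2)'.

If n ≡ 0 (mod 2), then n ≡ 0 (mod 4).


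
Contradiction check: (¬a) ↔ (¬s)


Truth table over {a, s}:
a | s | φ
---------
F | F | T
T | F | F
F | T | F
T | T | T
Satisfying assignment at row 1: a=F, s=F gives T.

No, it is not a contradiction.
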